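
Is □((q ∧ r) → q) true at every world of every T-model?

Valid in T

Tableau for the negation ¬□((q ∧ r) → q):
1. ¬□((q ∧ r) → q), w0
2. ¬((q ∧ r) → q), w1
3. q ∧ r, w1
4. ¬q, w1
5. q, w1
6. r, w1
Accessibility: w0Rw0, w0Rw1, w1Rw1
Branch closes: q and ¬q both at w1.
All branches of the negation close; one closing branch shown above.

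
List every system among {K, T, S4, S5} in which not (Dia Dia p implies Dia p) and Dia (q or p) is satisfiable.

K, T

S4-tableau for the formula:
1. not (Dia Dia p implies Dia p) and Dia (q or p), 0
2. not (Dia Dia p implies Dia p), 0   [and-rule on 1]
3. Dia (q or p), 0   [and-rule on 1]
4. Dia Dia p, 0   [neg-implies-rule on 2]
5. not Dia p, 0   [neg-implies-rule on 2]
6. not p, 0   [neg-Dia-rule on 5 via 0R0]
7. q or p, 1   [Dia-rule on 3: fresh world 1, 0R1]
8. not p, 1   [neg-Dia-rule on 5 via 0R1]
9. q, 1   [or-rule on 7 (branches; this branch)]
10. Dia p, 2   [Dia-rule on 4: fresh world 2, 0R2]
11. not p, 2   [neg-Dia-rule on 5 via 0R2]
12. p, 3   [Dia-rule on 10: fresh world 3, 2R3]
13. not p, 3   [neg-Dia-rule on 5 via 0R3]
Accessibility: 0R0, 0R1, 0R2, 0R3, 1R1, 2R2, 2R3, 3R3
Branch closes: p and not p both at 3.
Every branch closes (one shown): unsatisfiable in S4, hence also in S5 (every S5-frame is an S4-frame).
T-tableau for the formula:
1. not (Dia Dia p implies Dia p) and Dia (q or p), 0
2. not (Dia Dia p implies Dia p), 0   [and-rule on 1]
3. Dia (q or p), 0   [and-rule on 1]
4. Dia Dia p, 0   [neg-implies-rule on 2]
5. not Dia p, 0   [neg-implies-rule on 2]
6. not p, 0   [neg-Dia-rule on 5 via 0R0]
7. q or p, 1   [Dia-rule on 3: fresh world 1, 0R1]
8. not p, 1   [neg-Dia-rule on 5 via 0R1]
9. q, 1   [or-rule on 7 (branches; this branch)]
10. Dia p, 2   [Dia-rule on 4: fresh world 2, 0R2]
11. not p, 2   [neg-Dia-rule on 5 via 0R2]
12. p, 3   [Dia-rule on 10: fresh world 3, 2R3]
Accessibility: 0R0, 0R1, 0R2, 1R1, 2R2, 2R3, 3R3
Complete open branch: satisfiable in T, hence also in K (this T-model is also a K-model).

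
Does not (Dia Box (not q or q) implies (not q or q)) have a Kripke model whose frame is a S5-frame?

Unsatisfiable

1. not (Dia Box (not q or q) implies (not q or q)), 0
2. Dia Box (not q or q), 0
3. not (not q or q), 0
4. q, 0
5. not q, 0
Accessibility: 0R0
Branch closes: q and not q both at 0.
Every branch closes; the branch above is one of them.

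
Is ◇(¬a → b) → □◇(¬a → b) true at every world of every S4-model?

Invalid (countermodel exists)

Tableau for the negation ¬(◇(¬a → b) → □◇(¬a → b)):
1. ¬(◇(¬a → b) → □◇(¬a → b)), u
2. ◇(¬a → b), u
3. ¬□◇(¬a → b), u
4. ¬a → b, v
5. b, v
6. ¬◇(¬a → b), w
7. ¬(¬a → b), w
8. ¬a, w
9. ¬b, w
Accessibility: uRu, uRv, uRw, vRv, wRw
The negation has an open branch (countermodel exists).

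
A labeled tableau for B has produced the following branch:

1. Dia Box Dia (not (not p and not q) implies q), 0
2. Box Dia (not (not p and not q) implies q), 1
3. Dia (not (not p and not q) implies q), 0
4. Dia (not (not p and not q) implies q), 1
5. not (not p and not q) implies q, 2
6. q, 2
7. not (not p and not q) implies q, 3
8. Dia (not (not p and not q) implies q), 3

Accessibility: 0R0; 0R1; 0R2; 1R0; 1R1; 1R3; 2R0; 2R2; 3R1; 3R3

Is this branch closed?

No atom appears with both signs at the same world.

No, open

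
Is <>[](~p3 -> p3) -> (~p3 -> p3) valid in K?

Tableau for the negation ~(<>[](~p3 -> p3) -> (~p3 -> p3)):
1. ~(<>[](~p3 -> p3) -> (~p3 -> p3)), 0
2. <>[](~p3 -> p3), 0
3. ~(~p3 -> p3), 0
4. ~p3, 0
5. [](~p3 -> p3), 1
Accessibility: 0R1
The negation has an open branch (countermodel exists).

No, not valid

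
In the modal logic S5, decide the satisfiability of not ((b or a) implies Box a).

1. not ((b or a) implies Box a), u
2. b or a, u
3. not Box a, u
4. a, u
5. not a, v
Accessibility: uRu, uRv, vRu, vRv

Satisfiable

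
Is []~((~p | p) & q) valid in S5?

Tableau for the negation ~[]~((~p | p) & q):
1. ~[]~((~p | p) & q), w0
2. (~p | p) & q, w1   [~[]-rule on 1: fresh world w1, w0Rw1]
3. ~p | p, w1   [&-rule on 2]
4. q, w1   [&-rule on 2]
5. p, w1   [|-rule on 3 (branches; this branch)]
Accessibility: w0Rw0, w0Rw1, w1Rw0, w1Rw1
The negation has an open branch (countermodel exists).

Not valid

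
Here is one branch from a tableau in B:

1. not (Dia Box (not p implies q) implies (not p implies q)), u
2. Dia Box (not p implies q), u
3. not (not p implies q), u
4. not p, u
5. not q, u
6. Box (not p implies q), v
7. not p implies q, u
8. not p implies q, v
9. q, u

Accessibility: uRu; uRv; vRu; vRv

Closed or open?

Both q and not q appear at u.

Closed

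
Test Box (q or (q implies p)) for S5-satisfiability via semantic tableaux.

1. Box (q or (q implies p)), w0
2. q or (q implies p), w0
3. q implies p, w0
4. p, w0
Accessibility: w0Rw0

Yes, satisfiable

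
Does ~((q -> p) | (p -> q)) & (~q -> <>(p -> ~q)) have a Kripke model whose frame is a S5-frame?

1. ~((q -> p) | (p -> q)) & (~q -> <>(p -> ~q)), w0
2. ~((q -> p) | (p -> q)), w0
3. ~q -> <>(p -> ~q), w0
4. ~(q -> p), w0
5. ~(p -> q), w0
6. q, w0
7. ~p, w0
8. p, w0
9. ~q, w0
Accessibility: w0Rw0
Branch closes: p and ~p both at w0.
All branches of the tableau close; one closing branch shown above.

Unsatisfiable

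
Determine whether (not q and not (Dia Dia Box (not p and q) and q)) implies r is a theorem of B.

Not valid

Tableau for the negation not ((not q and not (Dia Dia Box (not p and q) and q)) implies r):
1. not ((not q and not (Dia Dia Box (not p and q) and q)) implies r), u
2. not q and not (Dia Dia Box (not p and q) and q), u
3. not r, u
4. not q, u
5. not (Dia Dia Box (not p and q) and q), u
Accessibility: uRu
The negation has an open branch (countermodel exists).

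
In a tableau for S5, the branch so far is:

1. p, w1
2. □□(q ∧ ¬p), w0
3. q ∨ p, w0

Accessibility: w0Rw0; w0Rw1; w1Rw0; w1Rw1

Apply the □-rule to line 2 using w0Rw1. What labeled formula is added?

□(q ∧ ¬p), w1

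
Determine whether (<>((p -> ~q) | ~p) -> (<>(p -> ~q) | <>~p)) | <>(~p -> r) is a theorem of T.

Yes, valid

Tableau for the negation ~((<>((p -> ~q) | ~p) -> (<>(p -> ~q) | <>~p)) | <>(~p -> r)):
1. ~((<>((p -> ~q) | ~p) -> (<>(p -> ~q) | <>~p)) | <>(~p -> r)), w0
2. ~(<>((p -> ~q) | ~p) -> (<>(p -> ~q) | <>~p)), w0   [~|-rule on 1]
3. ~<>(~p -> r), w0   [~|-rule on 1]
4. <>((p -> ~q) | ~p), w0   [~->-rule on 2]
5. ~(<>(p -> ~q) | <>~p), w0   [~->-rule on 2]
6. ~<>(p -> ~q), w0   [~|-rule on 5]
7. ~<>~p, w0   [~|-rule on 5]
8. ~(~p -> r), w0   [~<>-rule on 3 via w0Rw0]
9. ~p, w0   [~->-rule on 8]
10. ~r, w0   [~->-rule on 8]
11. ~(p -> ~q), w0   [~<>-rule on 6 via w0Rw0]
12. p, w0   [~->-rule on 11]
13. q, w0   [~->-rule on 11]
Accessibility: w0Rw0
Branch closes: p and ~p both at w0.
Every branch of the negation's tableau closes; the branch above is one of them.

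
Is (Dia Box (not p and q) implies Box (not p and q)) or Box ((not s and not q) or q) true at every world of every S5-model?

Tableau for the negation not ((Dia Box (not p and q) implies Box (not p and q)) or Box ((not s and not q) or q)):
1. not ((Dia Box (not p and q) implies Box (not p and q)) or Box ((not s and not q) or q)), w0
2. not (Dia Box (not p and q) implies Box (not p and q)), w0   [neg-or-rule on 1]
3. not Box ((not s and not q) or q), w0   [neg-or-rule on 1]
4. Dia Box (not p and q), w0   [neg-implies-rule on 2]
5. not Box (not p and q), w0   [neg-implies-rule on 2]
6. not ((not s and not q) or q), w1   [neg-Box-rule on 3: fresh world w1, w0Rw1]
7. not (not s and not q), w1   [neg-or-rule on 6]
8. not q, w1   [neg-or-rule on 6]
9. s, w1   [neg-and-rule on 7 (branches; this branch)]
10. Box (not p and q), w2   [Dia-rule on 4: fresh world w2, w0Rw2]
11. not p and q, w0   [Box-rule on 10 via w2Rw0]
12. not p, w0   [and-rule on 11]
13. q, w0   [and-rule on 11]
14. not p and q, w1   [Box-rule on 10 via w2Rw1]
15. not p, w1   [and-rule on 14]
16. q, w1   [and-rule on 14]
Accessibility: w0Rw0, w0Rw1, w0Rw2, w1Rw0, w1Rw1, w1Rw2, w2Rw0, w2Rw1, w2Rw2
Branch closes: q and not q both at w1.
Every branch of the negation's tableau closes; the branch above is one of them.

Yes, valid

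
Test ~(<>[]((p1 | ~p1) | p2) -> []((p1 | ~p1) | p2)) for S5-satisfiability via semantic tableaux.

Unsatisfiable

1. ~(<>[]((p1 | ~p1) | p2) -> []((p1 | ~p1) | p2)), 0
2. <>[]((p1 | ~p1) | p2), 0
3. ~[]((p1 | ~p1) | p2), 0
4. []((p1 | ~p1) | p2), 1
5. (p1 | ~p1) | p2, 0
6. (p1 | ~p1) | p2, 1
7. p1 | ~p1, 0
8. p1 | ~p1, 1
9. ~p1, 0
10. ~p1, 1
11. ~((p1 | ~p1) | p2), 2
12. ~(p1 | ~p1), 2
13. ~p2, 2
14. ~p1, 2
15. p1, 2
Accessibility: 0R0, 0R1, 0R2, 1R0, 1R1, 1R2, 2R0, 2R1, 2R2
Branch closes: p1 and ~p1 both at 2.
Every branch closes; the branch above is one of them.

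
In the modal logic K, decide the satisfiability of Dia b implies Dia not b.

1. Dia b implies Dia not b, u
2. Dia not b, u   [implies-rule on 1 (branches; this branch)]
3. not b, v   [Dia-rule on 2: fresh world v, uRv]
Accessibility: uRv

Satisfiable (open branch found)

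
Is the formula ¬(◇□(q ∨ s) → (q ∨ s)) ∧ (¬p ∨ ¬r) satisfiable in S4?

1. ¬(◇□(q ∨ s) → (q ∨ s)) ∧ (¬p ∨ ¬r), 0
2. ¬(◇□(q ∨ s) → (q ∨ s)), 0
3. ¬p ∨ ¬r, 0
4. ◇□(q ∨ s), 0
5. ¬(q ∨ s), 0
6. ¬q, 0
7. ¬s, 0
8. ¬r, 0
9. □(q ∨ s), 1
10. q ∨ s, 1
11. s, 1
Accessibility: 0R0, 0R1, 1R1

Satisfiable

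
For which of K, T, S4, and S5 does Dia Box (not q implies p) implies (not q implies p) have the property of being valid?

S5

S5-tableau for the negation not (Dia Box (not q implies p) implies (not q implies p)):
1. not (Dia Box (not q implies p) implies (not q implies p)), 0
2. Dia Box (not q implies p), 0
3. not (not q implies p), 0
4. not q, 0
5. not p, 0
6. Box (not q implies p), 1
7. not q implies p, 0
8. not q implies p, 1
9. p, 0
Accessibility: 0R0, 0R1, 1R0, 1R1
Branch closes: p and not p both at 0.
Every branch closes (one shown): valid in S5.
S4-tableau for the negation not (Dia Box (not q implies p) implies (not q implies p)):
1. not (Dia Box (not q implies p) implies (not q implies p)), 0
2. Dia Box (not q implies p), 0
3. not (not q implies p), 0
4. not q, 0
5. not p, 0
6. Box (not q implies p), 1
7. not q implies p, 1
8. p, 1
Accessibility: 0R0, 0R1, 1R1
Complete open branch: countermodel on an S4-frame, so not valid in S4, nor in K, T (the same frame is also a K-frame and a T-frame).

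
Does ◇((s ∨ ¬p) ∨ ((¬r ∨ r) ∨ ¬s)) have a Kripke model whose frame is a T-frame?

Satisfiable

1. ◇((s ∨ ¬p) ∨ ((¬r ∨ r) ∨ ¬s)), 0
2. (s ∨ ¬p) ∨ ((¬r ∨ r) ∨ ¬s), 1
3. (¬r ∨ r) ∨ ¬s, 1
4. ¬s, 1
Accessibility: 0R0, 0R1, 1R1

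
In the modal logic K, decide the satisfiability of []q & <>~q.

Unsatisfiable

1. []q & <>~q, u
2. []q, u
3. <>~q, u
4. ~q, v
5. q, v
Accessibility: uRv
Branch closes: q and ~q both at v.
(One branch shown.) All branches close.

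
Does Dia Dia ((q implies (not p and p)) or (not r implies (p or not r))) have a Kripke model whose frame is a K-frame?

Satisfiable

1. Dia Dia ((q implies (not p and p)) or (not r implies (p or not r))), w0
2. Dia ((q implies (not p and p)) or (not r implies (p or not r))), w1   [Dia-rule on 1: fresh world w1, w0Rw1]
3. (q implies (not p and p)) or (not r implies (p or not r)), w2   [Dia-rule on 2: fresh world w2, w1Rw2]
4. not r implies (p or not r), w2   [or-rule on 3 (branches; this branch)]
5. p or not r, w2   [implies-rule on 4 (branches; this branch)]
6. not r, w2   [or-rule on 5 (branches; this branch)]
Accessibility: w0Rw1, w1Rw2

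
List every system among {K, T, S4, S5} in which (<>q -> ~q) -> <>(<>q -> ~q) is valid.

T, S4, S5

T-tableau for the negation ~((<>q -> ~q) -> <>(<>q -> ~q)):
1. ~((<>q -> ~q) -> <>(<>q -> ~q)), w0
2. <>q -> ~q, w0
3. ~<>(<>q -> ~q), w0
4. ~(<>q -> ~q), w0
5. <>q, w0
6. q, w0
7. ~<>q, w0
8. ~q, w0
Accessibility: w0Rw0
Branch closes: q and ~q both at w0.
Every branch closes (one shown): valid in T, hence also in S4, S5 (every theorem of T is a theorem of S4 and S5).
K-tableau for the negation ~((<>q -> ~q) -> <>(<>q -> ~q)):
1. ~((<>q -> ~q) -> <>(<>q -> ~q)), w0
2. <>q -> ~q, w0
3. ~<>(<>q -> ~q), w0
4. ~q, w0
Complete open branch: countermodel on a K-frame, so not valid in K.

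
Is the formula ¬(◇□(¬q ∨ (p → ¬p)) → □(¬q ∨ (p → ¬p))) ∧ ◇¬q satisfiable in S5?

Unsatisfiable

1. ¬(◇□(¬q ∨ (p → ¬p)) → □(¬q ∨ (p → ¬p))) ∧ ◇¬q, w0
2. ¬(◇□(¬q ∨ (p → ¬p)) → □(¬q ∨ (p → ¬p))), w0
3. ◇¬q, w0
4. ◇□(¬q ∨ (p → ¬p)), w0
5. ¬□(¬q ∨ (p → ¬p)), w0
6. ¬q, w1
7. □(¬q ∨ (p → ¬p)), w2
8. ¬q ∨ (p → ¬p), w0
9. ¬q ∨ (p → ¬p), w1
10. ¬q ∨ (p → ¬p), w2
11. p → ¬p, w0
12. p → ¬p, w1
13. p → ¬p, w2
14. ¬p, w0
15. ¬p, w1
16. ¬p, w2
17. ¬(¬q ∨ (p → ¬p)), w3
18. q, w3
19. ¬(p → ¬p), w3
20. p, w3
21. ¬q ∨ (p → ¬p), w3
22. p → ¬p, w3
23. ¬p, w3
Accessibility: w0Rw0, w0Rw1, w0Rw2, w0Rw3, w1Rw0, w1Rw1, w1Rw2, w1Rw3, w2Rw0, w2Rw1, w2Rw2, w2Rw3, w3Rw0, w3Rw1, w3Rw2, w3Rw3
Branch closes: p and ¬p both at w3.
(One branch shown.) All branches close.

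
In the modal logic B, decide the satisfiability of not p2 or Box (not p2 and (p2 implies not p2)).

Yes, satisfiable

1. not p2 or Box (not p2 and (p2 implies not p2)), w0
2. Box (not p2 and (p2 implies not p2)), w0
3. not p2 and (p2 implies not p2), w0
4. not p2, w0
5. p2 implies not p2, w0
Accessibility: w0Rw0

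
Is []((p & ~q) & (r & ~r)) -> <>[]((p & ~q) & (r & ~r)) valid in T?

Valid

Tableau for the negation ~([]((p & ~q) & (r & ~r)) -> <>[]((p & ~q) & (r & ~r))):
1. ~([]((p & ~q) & (r & ~r)) -> <>[]((p & ~q) & (r & ~r))), w0
2. []((p & ~q) & (r & ~r)), w0   [~->-rule on 1]
3. ~<>[]((p & ~q) & (r & ~r)), w0   [~->-rule on 1]
4. (p & ~q) & (r & ~r), w0   [[]-rule on 2 via w0Rw0]
5. p & ~q, w0   [&-rule on 4]
6. r & ~r, w0   [&-rule on 4]
7. p, w0   [&-rule on 5]
8. ~q, w0   [&-rule on 5]
9. r, w0   [&-rule on 6]
10. ~r, w0   [&-rule on 6]
Accessibility: w0Rw0
Branch closes: r and ~r both at w0.
All branches of the negation close; one closing branch shown above.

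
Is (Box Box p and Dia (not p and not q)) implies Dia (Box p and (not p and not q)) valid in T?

Tableau for the negation not ((Box Box p and Dia (not p and not q)) implies Dia (Box p and (not p and not q))):
1. not ((Box Box p and Dia (not p and not q)) implies Dia (Box p and (not p and not q))), 0
2. Box Box p and Dia (not p and not q), 0
3. not Dia (Box p and (not p and not q)), 0
4. Box Box p, 0
5. Dia (not p and not q), 0
6. not (Box p and (not p and not q)), 0
7. Box p, 0
8. p, 0
9. not (not p and not q), 0
10. q, 0
11. not p and not q, 1
12. not p, 1
13. not q, 1
14. not (Box p and (not p and not q)), 1
15. Box p, 1
16. p, 1
Accessibility: 0R0, 0R1, 1R1
Branch closes: p and not p both at 1.
All branches of the negation close; one closing branch shown above.

Yes, valid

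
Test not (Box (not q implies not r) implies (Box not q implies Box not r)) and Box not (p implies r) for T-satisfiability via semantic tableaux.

1. not (Box (not q implies not r) implies (Box not q implies Box not r)) and Box not (p implies r), 0
2. not (Box (not q implies not r) implies (Box not q implies Box not r)), 0   [and-rule on 1]
3. Box not (p implies r), 0   [and-rule on 1]
4. Box (not q implies not r), 0   [neg-implies-rule on 2]
5. not (Box not q implies Box not r), 0   [neg-implies-rule on 2]
6. Box not q, 0   [neg-implies-rule on 5]
7. not Box not r, 0   [neg-implies-rule on 5]
8. not (p implies r), 0   [Box-rule on 3 via 0R0]
9. p, 0   [neg-implies-rule on 8]
10. not r, 0   [neg-implies-rule on 8]
11. not q implies not r, 0   [Box-rule on 4 via 0R0]
12. not q, 0   [Box-rule on 6 via 0R0]
13. r, 1   [neg-Box-rule on 7: fresh world 1, 0R1]
14. not (p implies r), 1   [Box-rule on 3 via 0R1]
15. p, 1   [neg-implies-rule on 14]
16. not r, 1   [neg-implies-rule on 14]
Accessibility: 0R0, 0R1, 1R1
Branch closes: r and not r both at 1.
(One branch shown.) All branches close.

No, unsatisfiable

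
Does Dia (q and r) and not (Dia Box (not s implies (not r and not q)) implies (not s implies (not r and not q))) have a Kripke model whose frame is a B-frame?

Unsatisfiable (every branch closes)

1. Dia (q and r) and not (Dia Box (not s implies (not r and not q)) implies (not s implies (not r and not q))), w0
2. Dia (q and r), w0   [and-rule on 1]
3. not (Dia Box (not s implies (not r and not q)) implies (not s implies (not r and not q))), w0   [and-rule on 1]
4. Dia Box (not s implies (not r and not q)), w0   [neg-implies-rule on 3]
5. not (not s implies (not r and not q)), w0   [neg-implies-rule on 3]
6. not s, w0   [neg-implies-rule on 5]
7. not (not r and not q), w0   [neg-implies-rule on 5]
8. q, w0   [neg-and-rule on 7 (branches; this branch)]
9. q and r, w1   [Dia-rule on 2: fresh world w1, w0Rw1]
10. q, w1   [and-rule on 9]
11. r, w1   [and-rule on 9]
12. Box (not s implies (not r and not q)), w2   [Dia-rule on 4: fresh world w2, w0Rw2]
13. not s implies (not r and not q), w0   [Box-rule on 12 via w2Rw0]
14. not s implies (not r and not q), w2   [Box-rule on 12 via w2Rw2]
15. not r and not q, w0   [implies-rule on 13 (branches; this branch)]
16. not r, w0   [and-rule on 15]
17. not q, w0   [and-rule on 15]
Accessibility: w0Rw0, w0Rw1, w0Rw2, w1Rw0, w1Rw1, w2Rw0, w2Rw2
Branch closes: q and not q both at w0.
Every branch closes; the branch above is one of them.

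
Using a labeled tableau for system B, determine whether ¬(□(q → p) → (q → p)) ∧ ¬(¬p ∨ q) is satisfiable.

No, unsatisfiable

1. ¬(□(q → p) → (q → p)) ∧ ¬(¬p ∨ q), w0
2. ¬(□(q → p) → (q → p)), w0
3. ¬(¬p ∨ q), w0
4. □(q → p), w0
5. ¬(q → p), w0
6. p, w0
7. ¬q, w0
8. q, w0
9. ¬p, w0
Accessibility: w0Rw0
Branch closes: q and ¬q both at w0.
All branches of the tableau close; one closing branch shown above.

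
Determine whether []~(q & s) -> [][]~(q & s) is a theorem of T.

Not valid

Tableau for the negation ~([]~(q & s) -> [][]~(q & s)):
1. ~([]~(q & s) -> [][]~(q & s)), u
2. []~(q & s), u   [~->-rule on 1]
3. ~[][]~(q & s), u   [~->-rule on 1]
4. ~(q & s), u   [[]-rule on 2 via uRu]
5. ~s, u   [~&-rule on 4 (branches; this branch)]
6. ~[]~(q & s), v   [~[]-rule on 3: fresh world v, uRv]
7. ~(q & s), v   [[]-rule on 2 via uRv]
8. ~s, v   [~&-rule on 7 (branches; this branch)]
9. q & s, w   [~[]-rule on 6: fresh world w, vRw]
10. q, w   [&-rule on 9]
11. s, w   [&-rule on 9]
Accessibility: uRu, uRv, vRv, vRw, wRw
The negation has an open branch (countermodel exists).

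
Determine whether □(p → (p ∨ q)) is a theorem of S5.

Tableau for the negation ¬□(p → (p ∨ q)):
1. ¬□(p → (p ∨ q)), u
2. ¬(p → (p ∨ q)), v   [¬□-rule on 1: fresh world v, uRv]
3. p, v   [¬→-rule on 2]
4. ¬(p ∨ q), v   [¬→-rule on 2]
5. ¬p, v   [¬∨-rule on 4]
6. ¬q, v   [¬∨-rule on 4]
Accessibility: uRu, uRv, vRu, vRv
Branch closes: p and ¬p both at v.
Every branch of the negation's tableau closes; the branch above is one of them.

Valid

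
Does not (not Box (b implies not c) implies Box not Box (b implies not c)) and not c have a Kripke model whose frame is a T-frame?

Yes, satisfiable

1. not (not Box (b implies not c) implies Box not Box (b implies not c)) and not c, 0
2. not (not Box (b implies not c) implies Box not Box (b implies not c)), 0
3. not c, 0
4. not Box (b implies not c), 0
5. not Box not Box (b implies not c), 0
6. not (b implies not c), 1
7. b, 1
8. c, 1
9. Box (b implies not c), 2
10. b implies not c, 2
11. not c, 2
Accessibility: 0R0, 0R1, 0R2, 1R1, 2R2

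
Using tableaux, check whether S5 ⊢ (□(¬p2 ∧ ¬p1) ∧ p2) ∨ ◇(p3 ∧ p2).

Tableau for the negation ¬((□(¬p2 ∧ ¬p1) ∧ p2) ∨ ◇(p3 ∧ p2)):
1. ¬((□(¬p2 ∧ ¬p1) ∧ p2) ∨ ◇(p3 ∧ p2)), w0
2. ¬(□(¬p2 ∧ ¬p1) ∧ p2), w0
3. ¬◇(p3 ∧ p2), w0
4. ¬(p3 ∧ p2), w0
5. ¬p2, w0
Accessibility: w0Rw0
The negation has an open branch (countermodel exists).

No, not valid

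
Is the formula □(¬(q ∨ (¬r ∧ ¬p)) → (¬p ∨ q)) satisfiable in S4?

Satisfiable (open branch found)

1. □(¬(q ∨ (¬r ∧ ¬p)) → (¬p ∨ q)), 0
2. ¬(q ∨ (¬r ∧ ¬p)) → (¬p ∨ q), 0   [□-rule on 1 via 0R0]
3. ¬p ∨ q, 0   [→-rule on 2 (branches; this branch)]
4. q, 0   [∨-rule on 3 (branches; this branch)]
Accessibility: 0R0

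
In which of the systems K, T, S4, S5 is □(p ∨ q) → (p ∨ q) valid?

T-tableau for the negation ¬(□(p ∨ q) → (p ∨ q)):
1. ¬(□(p ∨ q) → (p ∨ q)), u
2. □(p ∨ q), u
3. ¬(p ∨ q), u
4. ¬p, u
5. ¬q, u
6. p ∨ q, u
7. q, u
Accessibility: uRu
Branch closes: q and ¬q both at u.
Every branch closes (one shown): valid in T, hence also in S4, S5 (every theorem of T is a theorem of S4 and S5).
K-tableau for the negation ¬(□(p ∨ q) → (p ∨ q)):
1. ¬(□(p ∨ q) → (p ∨ q)), u
2. □(p ∨ q), u
3. ¬(p ∨ q), u
4. ¬p, u
5. ¬q, u
Complete open branch: countermodel on a K-frame, so not valid in K.

T, S4, S5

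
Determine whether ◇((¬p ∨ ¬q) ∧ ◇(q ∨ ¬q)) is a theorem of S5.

Tableau for the negation ¬◇((¬p ∨ ¬q) ∧ ◇(q ∨ ¬q)):
1. ¬◇((¬p ∨ ¬q) ∧ ◇(q ∨ ¬q)), 0
2. ¬((¬p ∨ ¬q) ∧ ◇(q ∨ ¬q)), 0
3. ¬(¬p ∨ ¬q), 0
4. p, 0
5. q, 0
Accessibility: 0R0
The negation has an open branch (countermodel exists).

No, not valid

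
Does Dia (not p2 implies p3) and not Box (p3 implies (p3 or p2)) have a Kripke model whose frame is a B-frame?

Unsatisfiable (every branch closes)

1. Dia (not p2 implies p3) and not Box (p3 implies (p3 or p2)), 0
2. Dia (not p2 implies p3), 0
3. not Box (p3 implies (p3 or p2)), 0
4. not p2 implies p3, 1
5. p3, 1
6. not (p3 implies (p3 or p2)), 2
7. p3, 2
8. not (p3 or p2), 2
9. not p3, 2
10. not p2, 2
Accessibility: 0R0, 0R1, 0R2, 1R0, 1R1, 2R0, 2R2
Branch closes: p3 and not p3 both at 2.
Every branch closes; the branch above is one of them.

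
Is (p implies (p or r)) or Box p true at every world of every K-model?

Tableau for the negation not ((p implies (p or r)) or Box p):
1. not ((p implies (p or r)) or Box p), w0
2. not (p implies (p or r)), w0   [neg-or-rule on 1]
3. not Box p, w0   [neg-or-rule on 1]
4. p, w0   [neg-implies-rule on 2]
5. not (p or r), w0   [neg-implies-rule on 2]
6. not p, w0   [neg-or-rule on 5]
7. not r, w0   [neg-or-rule on 5]
Branch closes: p and not p both at w0.
All branches of the negation close; one closing branch shown above.

Yes, valid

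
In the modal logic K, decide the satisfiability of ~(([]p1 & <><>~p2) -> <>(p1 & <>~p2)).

1. ~(([]p1 & <><>~p2) -> <>(p1 & <>~p2)), 0
2. []p1 & <><>~p2, 0
3. ~<>(p1 & <>~p2), 0
4. []p1, 0
5. <><>~p2, 0
6. <>~p2, 1
7. ~(p1 & <>~p2), 1
8. p1, 1
9. ~<>~p2, 1
10. ~p2, 2
11. p2, 2
Accessibility: 0R1, 1R2
Branch closes: p2 and ~p2 both at 2.
(One branch shown.) All branches close.

No, unsatisfiable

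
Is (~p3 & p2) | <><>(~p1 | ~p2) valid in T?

Invalid (countermodel exists)

Tableau for the negation ~((~p3 & p2) | <><>(~p1 | ~p2)):
1. ~((~p3 & p2) | <><>(~p1 | ~p2)), w0
2. ~(~p3 & p2), w0
3. ~<><>(~p1 | ~p2), w0
4. ~<>(~p1 | ~p2), w0
5. ~(~p1 | ~p2), w0
6. p1, w0
7. p2, w0
8. p3, w0
Accessibility: w0Rw0
The negation has an open branch (countermodel exists).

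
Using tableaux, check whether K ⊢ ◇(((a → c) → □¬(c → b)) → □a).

Tableau for the negation ¬◇(((a → c) → □¬(c → b)) → □a):
1. ¬◇(((a → c) → □¬(c → b)) → □a), w0
The negation has an open branch (countermodel exists).

Not valid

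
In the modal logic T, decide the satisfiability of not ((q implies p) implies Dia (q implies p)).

Unsatisfiable

1. not ((q implies p) implies Dia (q implies p)), u
2. q implies p, u   [neg-implies-rule on 1]
3. not Dia (q implies p), u   [neg-implies-rule on 1]
4. not (q implies p), u   [neg-Dia-rule on 3 via uRu]
5. q, u   [neg-implies-rule on 4]
6. not p, u   [neg-implies-rule on 4]
7. p, u   [implies-rule on 2 (branches; this branch)]
Accessibility: uRu
Branch closes: p and not p both at u.
Every branch closes; the branch above is one of them.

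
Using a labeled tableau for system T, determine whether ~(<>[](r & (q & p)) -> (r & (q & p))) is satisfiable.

1. ~(<>[](r & (q & p)) -> (r & (q & p))), 0
2. <>[](r & (q & p)), 0
3. ~(r & (q & p)), 0
4. ~(q & p), 0
5. ~p, 0
6. [](r & (q & p)), 1
7. r & (q & p), 1
8. r, 1
9. q & p, 1
10. q, 1
11. p, 1
Accessibility: 0R0, 0R1, 1R1

Satisfiable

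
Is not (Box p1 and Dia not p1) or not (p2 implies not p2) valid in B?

Valid

Tableau for the negation not (not (Box p1 and Dia not p1) or not (p2 implies not p2)):
1. not (not (Box p1 and Dia not p1) or not (p2 implies not p2)), w0
2. Box p1 and Dia not p1, w0   [neg-or-rule on 1]
3. p2 implies not p2, w0   [neg-or-rule on 1]
4. Box p1, w0   [and-rule on 2]
5. Dia not p1, w0   [and-rule on 2]
6. p1, w0   [Box-rule on 4 via w0Rw0]
7. not p2, w0   [implies-rule on 3 (branches; this branch)]
8. not p1, w1   [Dia-rule on 5: fresh world w1, w0Rw1]
9. p1, w1   [Box-rule on 4 via w0Rw1]
Accessibility: w0Rw0, w0Rw1, w1Rw0, w1Rw1
Branch closes: p1 and not p1 both at w1.
All branches of the negation close; one closing branch shown above.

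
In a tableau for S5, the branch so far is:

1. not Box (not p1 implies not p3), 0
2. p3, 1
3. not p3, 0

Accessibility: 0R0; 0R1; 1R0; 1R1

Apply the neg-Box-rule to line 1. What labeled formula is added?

a fresh world 2 with 0R2, and not (not p1 implies not p3) at 2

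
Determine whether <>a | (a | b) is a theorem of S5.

Tableau for the negation ~(<>a | (a | b)):
1. ~(<>a | (a | b)), u
2. ~<>a, u
3. ~(a | b), u
4. ~a, u
5. ~b, u
Accessibility: uRu
The negation has an open branch (countermodel exists).

No, not valid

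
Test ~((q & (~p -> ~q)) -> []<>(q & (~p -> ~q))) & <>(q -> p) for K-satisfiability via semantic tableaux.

Satisfiable (open branch found)

1. ~((q & (~p -> ~q)) -> []<>(q & (~p -> ~q))) & <>(q -> p), u
2. ~((q & (~p -> ~q)) -> []<>(q & (~p -> ~q))), u
3. <>(q -> p), u
4. q & (~p -> ~q), u
5. ~[]<>(q & (~p -> ~q)), u
6. q, u
7. ~p -> ~q, u
8. p, u
9. q -> p, v
10. p, v
11. ~<>(q & (~p -> ~q)), w
Accessibility: uRv, uRw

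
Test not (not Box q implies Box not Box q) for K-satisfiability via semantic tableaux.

Satisfiable

1. not (not Box q implies Box not Box q), w0
2. not Box q, w0
3. not Box not Box q, w0
4. not q, w1
5. Box q, w2
Accessibility: w0Rw1, w0Rw2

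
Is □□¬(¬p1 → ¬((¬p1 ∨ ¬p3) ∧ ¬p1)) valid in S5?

Tableau for the negation ¬□□¬(¬p1 → ¬((¬p1 ∨ ¬p3) ∧ ¬p1)):
1. ¬□□¬(¬p1 → ¬((¬p1 ∨ ¬p3) ∧ ¬p1)), w0
2. ¬□¬(¬p1 → ¬((¬p1 ∨ ¬p3) ∧ ¬p1)), w1
3. ¬p1 → ¬((¬p1 ∨ ¬p3) ∧ ¬p1), w2
4. ¬((¬p1 ∨ ¬p3) ∧ ¬p1), w2
5. p1, w2
Accessibility: w0Rw0, w0Rw1, w0Rw2, w1Rw0, w1Rw1, w1Rw2, w2Rw0, w2Rw1, w2Rw2
The negation has an open branch (countermodel exists).

Invalid (countermodel exists)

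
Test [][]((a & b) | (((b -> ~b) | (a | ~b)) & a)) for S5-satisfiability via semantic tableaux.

1. [][]((a & b) | (((b -> ~b) | (a | ~b)) & a)), w0
2. []((a & b) | (((b -> ~b) | (a | ~b)) & a)), w0   [[]-rule on 1 via w0Rw0]
3. (a & b) | (((b -> ~b) | (a | ~b)) & a), w0   [[]-rule on 2 via w0Rw0]
4. ((b -> ~b) | (a | ~b)) & a, w0   [|-rule on 3 (branches; this branch)]
5. (b -> ~b) | (a | ~b), w0   [&-rule on 4]
6. a, w0   [&-rule on 4]
7. a | ~b, w0   [|-rule on 5 (branches; this branch)]
8. ~b, w0   [|-rule on 7 (branches; this branch)]
Accessibility: w0Rw0

Satisfiable (open branch found)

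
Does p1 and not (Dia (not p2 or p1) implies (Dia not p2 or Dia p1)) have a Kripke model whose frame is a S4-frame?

1. p1 and not (Dia (not p2 or p1) implies (Dia not p2 or Dia p1)), u
2. p1, u
3. not (Dia (not p2 or p1) implies (Dia not p2 or Dia p1)), u
4. Dia (not p2 or p1), u
5. not (Dia not p2 or Dia p1), u
6. not Dia not p2, u
7. not Dia p1, u
8. p2, u
9. not p1, u
Accessibility: uRu
Branch closes: p1 and not p1 both at u.
(One branch shown.) All branches close.

Unsatisfiable (every branch closes)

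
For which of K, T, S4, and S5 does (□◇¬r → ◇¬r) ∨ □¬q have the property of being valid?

T, S4, S5

T-tableau for the negation ¬((□◇¬r → ◇¬r) ∨ □¬q):
1. ¬((□◇¬r → ◇¬r) ∨ □¬q), w0
2. ¬(□◇¬r → ◇¬r), w0
3. ¬□¬q, w0
4. □◇¬r, w0
5. ¬◇¬r, w0
6. ◇¬r, w0
7. r, w0
8. q, w1
9. ◇¬r, w1
10. r, w1
11. ¬r, w2
12. ◇¬r, w2
13. r, w2
Accessibility: w0Rw0, w0Rw1, w0Rw2, w1Rw1, w2Rw2
Branch closes: r and ¬r both at w2.
Every branch closes (one shown): valid in T, hence also in S4, S5 (every theorem of T is a theorem of S4 and S5).
K-tableau for the negation ¬((□◇¬r → ◇¬r) ∨ □¬q):
1. ¬((□◇¬r → ◇¬r) ∨ □¬q), w0
2. ¬(□◇¬r → ◇¬r), w0
3. ¬□¬q, w0
4. □◇¬r, w0
5. ¬◇¬r, w0
6. q, w1
7. ◇¬r, w1
8. r, w1
9. ¬r, w2
Accessibility: w0Rw1, w1Rw2
Complete open branch: countermodel on a K-frame, so not valid in K.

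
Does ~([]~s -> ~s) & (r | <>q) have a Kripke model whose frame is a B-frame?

Unsatisfiable (every branch closes)

1. ~([]~s -> ~s) & (r | <>q), u
2. ~([]~s -> ~s), u
3. r | <>q, u
4. []~s, u
5. s, u
6. ~s, u
Accessibility: uRu
Branch closes: s and ~s both at u.
All branches of the tableau close; one closing branch shown above.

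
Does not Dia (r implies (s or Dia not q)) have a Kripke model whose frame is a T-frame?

Satisfiable (open branch found)

1. not Dia (r implies (s or Dia not q)), w0
2. not (r implies (s or Dia not q)), w0
3. r, w0
4. not (s or Dia not q), w0
5. not s, w0
6. not Dia not q, w0
7. q, w0
Accessibility: w0Rw0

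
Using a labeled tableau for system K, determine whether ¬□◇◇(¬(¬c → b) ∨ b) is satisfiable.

Yes, satisfiable

1. ¬□◇◇(¬(¬c → b) ∨ b), 0
2. ¬◇◇(¬(¬c → b) ∨ b), 1
Accessibility: 0R1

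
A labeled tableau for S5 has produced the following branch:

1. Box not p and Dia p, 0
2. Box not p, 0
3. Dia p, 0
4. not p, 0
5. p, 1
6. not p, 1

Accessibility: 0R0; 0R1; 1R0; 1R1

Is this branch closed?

Closed

Both p and not p appear at 1.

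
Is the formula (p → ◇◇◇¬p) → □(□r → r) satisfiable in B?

Satisfiable (open branch found)

1. (p → ◇◇◇¬p) → □(□r → r), w0
2. □(□r → r), w0
3. □r → r, w0
4. r, w0
Accessibility: w0Rw0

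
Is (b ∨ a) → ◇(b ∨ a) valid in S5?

Tableau for the negation ¬((b ∨ a) → ◇(b ∨ a)):
1. ¬((b ∨ a) → ◇(b ∨ a)), 0
2. b ∨ a, 0
3. ¬◇(b ∨ a), 0
4. ¬(b ∨ a), 0
5. ¬b, 0
6. ¬a, 0
7. a, 0
Accessibility: 0R0
Branch closes: a and ¬a both at 0.
All branches of the negation close; one closing branch shown above.

Yes, valid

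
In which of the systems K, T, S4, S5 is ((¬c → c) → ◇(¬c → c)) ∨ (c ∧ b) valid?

T-tableau for the negation ¬(((¬c → c) → ◇(¬c → c)) ∨ (c ∧ b)):
1. ¬(((¬c → c) → ◇(¬c → c)) ∨ (c ∧ b)), u
2. ¬((¬c → c) → ◇(¬c → c)), u
3. ¬(c ∧ b), u
4. ¬c → c, u
5. ¬◇(¬c → c), u
6. ¬(¬c → c), u
7. ¬c, u
8. ¬b, u
9. c, u
Accessibility: uRu
Branch closes: c and ¬c both at u.
Every branch closes (one shown): valid in T, hence also in S4, S5 (every theorem of T is a theorem of S4 and S5).
K-tableau for the negation ¬(((¬c → c) → ◇(¬c → c)) ∨ (c ∧ b)):
1. ¬(((¬c → c) → ◇(¬c → c)) ∨ (c ∧ b)), u
2. ¬((¬c → c) → ◇(¬c → c)), u
3. ¬(c ∧ b), u
4. ¬c → c, u
5. ¬◇(¬c → c), u
6. ¬b, u
7. c, u
Complete open branch: countermodel on a K-frame, so not valid in K.

T, S4, S5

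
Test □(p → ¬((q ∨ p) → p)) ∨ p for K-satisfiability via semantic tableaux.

Satisfiable

1. □(p → ¬((q ∨ p) → p)) ∨ p, w0
2. p, w0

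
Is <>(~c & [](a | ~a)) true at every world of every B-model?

Tableau for the negation ~<>(~c & [](a | ~a)):
1. ~<>(~c & [](a | ~a)), w0
2. ~(~c & [](a | ~a)), w0   [~<>-rule on 1 via w0Rw0]
3. c, w0   [~&-rule on 2 (branches; this branch)]
Accessibility: w0Rw0
The negation has an open branch (countermodel exists).

Not valid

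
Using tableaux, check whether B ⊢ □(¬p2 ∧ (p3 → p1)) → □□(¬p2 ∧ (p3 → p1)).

Tableau for the negation ¬(□(¬p2 ∧ (p3 → p1)) → □□(¬p2 ∧ (p3 → p1))):
1. ¬(□(¬p2 ∧ (p3 → p1)) → □□(¬p2 ∧ (p3 → p1))), 0
2. □(¬p2 ∧ (p3 → p1)), 0   [¬→-rule on 1]
3. ¬□□(¬p2 ∧ (p3 → p1)), 0   [¬→-rule on 1]
4. ¬p2 ∧ (p3 → p1), 0   [□-rule on 2 via 0R0]
5. ¬p2, 0   [∧-rule on 4]
6. p3 → p1, 0   [∧-rule on 4]
7. p1, 0   [→-rule on 6 (branches; this branch)]
8. ¬□(¬p2 ∧ (p3 → p1)), 1   [¬□-rule on 3: fresh world 1, 0R1]
9. ¬p2 ∧ (p3 → p1), 1   [□-rule on 2 via 0R1]
10. ¬p2, 1   [∧-rule on 9]
11. p3 → p1, 1   [∧-rule on 9]
12. p1, 1   [→-rule on 11 (branches; this branch)]
13. ¬(¬p2 ∧ (p3 → p1)), 2   [¬□-rule on 8: fresh world 2, 1R2]
14. ¬(p3 → p1), 2   [¬∧-rule on 13 (branches; this branch)]
15. p3, 2   [¬→-rule on 14]
16. ¬p1, 2   [¬→-rule on 14]
Accessibility: 0R0, 0R1, 1R0, 1R1, 1R2, 2R1, 2R2
The negation has an open branch (countermodel exists).

No, not valid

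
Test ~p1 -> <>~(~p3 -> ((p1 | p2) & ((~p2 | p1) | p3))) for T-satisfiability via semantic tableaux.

Yes, satisfiable

1. ~p1 -> <>~(~p3 -> ((p1 | p2) & ((~p2 | p1) | p3))), u
2. <>~(~p3 -> ((p1 | p2) & ((~p2 | p1) | p3))), u   [->-rule on 1 (branches; this branch)]
3. ~(~p3 -> ((p1 | p2) & ((~p2 | p1) | p3))), v   [<>-rule on 2: fresh world v, uRv]
4. ~p3, v   [~->-rule on 3]
5. ~((p1 | p2) & ((~p2 | p1) | p3)), v   [~->-rule on 3]
6. ~((~p2 | p1) | p3), v   [~&-rule on 5 (branches; this branch)]
7. ~(~p2 | p1), v   [~|-rule on 6]
8. p2, v   [~|-rule on 7]
9. ~p1, v   [~|-rule on 7]
Accessibility: uRu, uRv, vRv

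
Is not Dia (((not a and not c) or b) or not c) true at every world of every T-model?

Tableau for the negation Dia (((not a and not c) or b) or not c):
1. Dia (((not a and not c) or b) or not c), 0
2. ((not a and not c) or b) or not c, 1
3. not c, 1
Accessibility: 0R0, 0R1, 1R1
The negation has an open branch (countermodel exists).

Invalid (countermodel exists)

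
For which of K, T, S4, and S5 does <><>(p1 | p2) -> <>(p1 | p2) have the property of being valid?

S4-tableau for the negation ~(<><>(p1 | p2) -> <>(p1 | p2)):
1. ~(<><>(p1 | p2) -> <>(p1 | p2)), u
2. <><>(p1 | p2), u   [~->-rule on 1]
3. ~<>(p1 | p2), u   [~->-rule on 1]
4. ~(p1 | p2), u   [~<>-rule on 3 via uRu]
5. ~p1, u   [~|-rule on 4]
6. ~p2, u   [~|-rule on 4]
7. <>(p1 | p2), v   [<>-rule on 2: fresh world v, uRv]
8. ~(p1 | p2), v   [~<>-rule on 3 via uRv]
9. ~p1, v   [~|-rule on 8]
10. ~p2, v   [~|-rule on 8]
11. p1 | p2, w   [<>-rule on 7: fresh world w, vRw]
12. ~(p1 | p2), w   [~<>-rule on 3 via uRw]
13. ~p1, w   [~|-rule on 12]
14. ~p2, w   [~|-rule on 12]
15. p2, w   [|-rule on 11 (branches; this branch)]
Accessibility: uRu, uRv, uRw, vRv, vRw, wRw
Branch closes: p2 and ~p2 both at w.
Every branch closes (one shown): valid in S4, hence also in S5 (every theorem of S4 is a theorem of S5).
T-tableau for the negation ~(<><>(p1 | p2) -> <>(p1 | p2)):
1. ~(<><>(p1 | p2) -> <>(p1 | p2)), u
2. <><>(p1 | p2), u   [~->-rule on 1]
3. ~<>(p1 | p2), u   [~->-rule on 1]
4. ~(p1 | p2), u   [~<>-rule on 3 via uRu]
5. ~p1, u   [~|-rule on 4]
6. ~p2, u   [~|-rule on 4]
7. <>(p1 | p2), v   [<>-rule on 2: fresh world v, uRv]
8. ~(p1 | p2), v   [~<>-rule on 3 via uRv]
9. ~p1, v   [~|-rule on 8]
10. ~p2, v   [~|-rule on 8]
11. p1 | p2, w   [<>-rule on 7: fresh world w, vRw]
12. p2, w   [|-rule on 11 (branches; this branch)]
Accessibility: uRu, uRv, vRv, vRw, wRw
Complete open branch: countermodel on a T-frame, so not valid in T, nor in K (the same frame is also a K-frame).

S4, S5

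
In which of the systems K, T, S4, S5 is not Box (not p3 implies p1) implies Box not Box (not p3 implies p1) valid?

S4-tableau for the negation not (not Box (not p3 implies p1) implies Box not Box (not p3 implies p1)):
1. not (not Box (not p3 implies p1) implies Box not Box (not p3 implies p1)), u
2. not Box (not p3 implies p1), u   [neg-implies-rule on 1]
3. not Box not Box (not p3 implies p1), u   [neg-implies-rule on 1]
4. not (not p3 implies p1), v   [neg-Box-rule on 2: fresh world v, uRv]
5. not p3, v   [neg-implies-rule on 4]
6. not p1, v   [neg-implies-rule on 4]
7. Box (not p3 implies p1), w   [neg-Box-rule on 3: fresh world w, uRw]
8. not p3 implies p1, w   [Box-rule on 7 via wRw]
9. p1, w   [implies-rule on 8 (branches; this branch)]
Accessibility: uRu, uRv, uRw, vRv, wRw
Complete open branch: countermodel on an S4-frame, so not valid in S4, nor in K, T (the same frame is also a K-frame and a T-frame).
S5-tableau for the negation not (not Box (not p3 implies p1) implies Box not Box (not p3 implies p1)):
1. not (not Box (not p3 implies p1) implies Box not Box (not p3 implies p1)), u
2. not Box (not p3 implies p1), u   [neg-implies-rule on 1]
3. not Box not Box (not p3 implies p1), u   [neg-implies-rule on 1]
4. not (not p3 implies p1), v   [neg-Box-rule on 2: fresh world v, uRv]
5. not p3, v   [neg-implies-rule on 4]
6. not p1, v   [neg-implies-rule on 4]
7. Box (not p3 implies p1), w   [neg-Box-rule on 3: fresh world w, uRw]
8. not p3 implies p1, u   [Box-rule on 7 via wRu]
9. not p3 implies p1, v   [Box-rule on 7 via wRv]
10. not p3 implies p1, w   [Box-rule on 7 via wRw]
11. p1, u   [implies-rule on 8 (branches; this branch)]
12. p1, v   [implies-rule on 9 (branches; this branch)]
Accessibility: uRu, uRv, uRw, vRu, vRv, vRw, wRu, wRv, wRw
Branch closes: p1 and not p1 both at v.
Every branch closes (one shown): valid in S5.

S5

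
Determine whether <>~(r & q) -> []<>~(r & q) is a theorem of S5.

Valid

Tableau for the negation ~(<>~(r & q) -> []<>~(r & q)):
1. ~(<>~(r & q) -> []<>~(r & q)), 0
2. <>~(r & q), 0
3. ~[]<>~(r & q), 0
4. ~(r & q), 1
5. ~q, 1
6. ~<>~(r & q), 2
7. r & q, 0
8. r, 0
9. q, 0
10. r & q, 1
11. r, 1
12. q, 1
Accessibility: 0R0, 0R1, 0R2, 1R0, 1R1, 1R2, 2R0, 2R1, 2R2
Branch closes: q and ~q both at 1.
Every branch of the negation's tableau closes; the branch above is one of them.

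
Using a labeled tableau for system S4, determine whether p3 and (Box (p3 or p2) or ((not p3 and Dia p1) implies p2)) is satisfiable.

1. p3 and (Box (p3 or p2) or ((not p3 and Dia p1) implies p2)), 0
2. p3, 0
3. Box (p3 or p2) or ((not p3 and Dia p1) implies p2), 0
4. (not p3 and Dia p1) implies p2, 0
5. p2, 0
Accessibility: 0R0

Satisfiable (open branch found)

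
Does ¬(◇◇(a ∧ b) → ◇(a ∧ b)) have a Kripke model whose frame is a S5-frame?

1. ¬(◇◇(a ∧ b) → ◇(a ∧ b)), u
2. ◇◇(a ∧ b), u
3. ¬◇(a ∧ b), u
4. ¬(a ∧ b), u
5. ¬b, u
6. ◇(a ∧ b), v
7. ¬(a ∧ b), v
8. ¬b, v
9. a ∧ b, w
10. a, w
11. b, w
12. ¬(a ∧ b), w
13. ¬b, w
Accessibility: uRu, uRv, uRw, vRu, vRv, vRw, wRu, wRv, wRw
Branch closes: b and ¬b both at w.
All branches of the tableau close; one closing branch shown above.

Unsatisfiable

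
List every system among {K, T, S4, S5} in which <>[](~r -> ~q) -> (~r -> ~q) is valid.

S5

S4-tableau for the negation ~(<>[](~r -> ~q) -> (~r -> ~q)):
1. ~(<>[](~r -> ~q) -> (~r -> ~q)), 0
2. <>[](~r -> ~q), 0
3. ~(~r -> ~q), 0
4. ~r, 0
5. q, 0
6. [](~r -> ~q), 1
7. ~r -> ~q, 1
8. ~q, 1
Accessibility: 0R0, 0R1, 1R1
Complete open branch: countermodel on an S4-frame, so not valid in S4, nor in K, T (the same frame is also a K-frame and a T-frame).
S5-tableau for the negation ~(<>[](~r -> ~q) -> (~r -> ~q)):
1. ~(<>[](~r -> ~q) -> (~r -> ~q)), 0
2. <>[](~r -> ~q), 0
3. ~(~r -> ~q), 0
4. ~r, 0
5. q, 0
6. [](~r -> ~q), 1
7. ~r -> ~q, 0
8. ~r -> ~q, 1
9. ~q, 0
Accessibility: 0R0, 0R1, 1R0, 1R1
Branch closes: q and ~q both at 0.
Every branch closes (one shown): valid in S5.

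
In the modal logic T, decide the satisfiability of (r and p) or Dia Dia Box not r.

1. (r and p) or Dia Dia Box not r, w0
2. Dia Dia Box not r, w0
3. Dia Box not r, w1
4. Box not r, w2
5. not r, w2
Accessibility: w0Rw0, w0Rw1, w1Rw1, w1Rw2, w2Rw2

Yes, satisfiable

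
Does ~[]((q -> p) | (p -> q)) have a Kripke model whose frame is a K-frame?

1. ~[]((q -> p) | (p -> q)), w0
2. ~((q -> p) | (p -> q)), w1
3. ~(q -> p), w1
4. ~(p -> q), w1
5. q, w1
6. ~p, w1
7. p, w1
8. ~q, w1
Accessibility: w0Rw1
Branch closes: p and ~p both at w1.
Every branch closes; the branch above is one of them.

Unsatisfiable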